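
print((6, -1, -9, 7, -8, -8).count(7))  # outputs 1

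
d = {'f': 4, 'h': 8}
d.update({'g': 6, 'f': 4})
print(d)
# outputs {'f': 4, 'h': 8, 'g': 6}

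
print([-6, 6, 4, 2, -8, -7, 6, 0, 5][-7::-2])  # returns [4, -6]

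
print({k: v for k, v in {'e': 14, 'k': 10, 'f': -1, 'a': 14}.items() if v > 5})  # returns {'e': 14, 'k': 10, 'a': 14}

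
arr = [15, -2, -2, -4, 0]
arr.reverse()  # [0, -4, -2, -2, 15]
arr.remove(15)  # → [0, -4, -2, -2]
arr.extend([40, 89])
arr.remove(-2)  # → [0, -4, -2, 40, 89]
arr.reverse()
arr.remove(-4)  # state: [89, 40, -2, 0]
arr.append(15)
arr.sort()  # [-2, 0, 15, 40, 89]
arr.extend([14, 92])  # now [-2, 0, 15, 40, 89, 14, 92]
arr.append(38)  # [-2, 0, 15, 40, 89, 14, 92, 38]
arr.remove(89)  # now [-2, 0, 15, 40, 14, 92, 38]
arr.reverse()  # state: [38, 92, 14, 40, 15, 0, -2]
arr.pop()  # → -2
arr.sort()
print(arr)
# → [0, 14, 15, 38, 40, 92]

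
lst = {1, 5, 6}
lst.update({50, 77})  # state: {1, 5, 6, 50, 77}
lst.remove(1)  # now {5, 6, 50, 77}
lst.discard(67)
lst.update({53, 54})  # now {5, 6, 50, 53, 54, 77}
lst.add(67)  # {5, 6, 50, 53, 54, 67, 77}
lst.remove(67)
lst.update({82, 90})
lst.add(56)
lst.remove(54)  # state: {5, 6, 50, 53, 56, 77, 82, 90}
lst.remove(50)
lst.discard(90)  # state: {5, 6, 53, 56, 77, 82}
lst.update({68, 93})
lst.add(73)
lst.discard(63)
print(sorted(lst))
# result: [5, 6, 53, 56, 68, 73, 77, 82, 93]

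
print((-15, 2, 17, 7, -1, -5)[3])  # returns 7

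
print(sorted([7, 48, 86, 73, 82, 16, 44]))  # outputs [7, 16, 44, 48, 73, 82, 86]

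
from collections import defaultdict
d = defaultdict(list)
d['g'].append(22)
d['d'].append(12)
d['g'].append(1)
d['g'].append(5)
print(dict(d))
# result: {'g': [22, 1, 5], 'd': [12]}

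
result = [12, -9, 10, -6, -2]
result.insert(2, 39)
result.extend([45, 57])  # [12, -9, 39, 10, -6, -2, 45, 57]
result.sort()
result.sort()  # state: [-9, -6, -2, 10, 12, 39, 45, 57]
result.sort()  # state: [-9, -6, -2, 10, 12, 39, 45, 57]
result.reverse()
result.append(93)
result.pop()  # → 93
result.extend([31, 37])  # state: [57, 45, 39, 12, 10, -2, -6, -9, 31, 37]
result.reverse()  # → [37, 31, -9, -6, -2, 10, 12, 39, 45, 57]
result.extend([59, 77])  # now [37, 31, -9, -6, -2, 10, 12, 39, 45, 57, 59, 77]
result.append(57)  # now [37, 31, -9, -6, -2, 10, 12, 39, 45, 57, 59, 77, 57]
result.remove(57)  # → [37, 31, -9, -6, -2, 10, 12, 39, 45, 59, 77, 57]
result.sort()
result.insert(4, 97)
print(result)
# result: [-9, -6, -2, 10, 97, 12, 31, 37, 39, 45, 57, 59, 77]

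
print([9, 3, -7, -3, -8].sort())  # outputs None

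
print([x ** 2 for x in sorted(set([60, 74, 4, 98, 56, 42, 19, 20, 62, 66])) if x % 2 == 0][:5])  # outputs [16, 400, 1764, 3136, 3600]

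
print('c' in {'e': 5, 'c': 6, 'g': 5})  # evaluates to True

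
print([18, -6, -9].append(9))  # None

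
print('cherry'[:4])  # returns cher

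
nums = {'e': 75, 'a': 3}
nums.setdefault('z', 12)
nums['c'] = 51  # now {'e': 75, 'a': 3, 'z': 12, 'c': 51}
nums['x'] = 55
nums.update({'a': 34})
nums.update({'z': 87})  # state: {'e': 75, 'a': 34, 'z': 87, 'c': 51, 'x': 55}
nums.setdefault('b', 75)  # 75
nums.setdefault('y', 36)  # 36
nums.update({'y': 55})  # {'e': 75, 'a': 34, 'z': 87, 'c': 51, 'x': 55, 'b': 75, 'y': 55}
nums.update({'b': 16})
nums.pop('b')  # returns 16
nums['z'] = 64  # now {'e': 75, 'a': 34, 'z': 64, 'c': 51, 'x': 55, 'y': 55}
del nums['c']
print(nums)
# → {'e': 75, 'a': 34, 'z': 64, 'x': 55, 'y': 55}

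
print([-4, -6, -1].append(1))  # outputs None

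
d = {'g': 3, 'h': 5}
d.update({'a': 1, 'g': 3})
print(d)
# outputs {'g': 3, 'h': 5, 'a': 1}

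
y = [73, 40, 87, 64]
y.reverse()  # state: [64, 87, 40, 73]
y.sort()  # [40, 64, 73, 87]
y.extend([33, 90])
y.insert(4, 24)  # [40, 64, 73, 87, 24, 33, 90]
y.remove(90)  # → [40, 64, 73, 87, 24, 33]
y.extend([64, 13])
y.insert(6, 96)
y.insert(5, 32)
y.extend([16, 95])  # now [40, 64, 73, 87, 24, 32, 33, 96, 64, 13, 16, 95]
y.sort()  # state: [13, 16, 24, 32, 33, 40, 64, 64, 73, 87, 95, 96]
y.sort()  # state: [13, 16, 24, 32, 33, 40, 64, 64, 73, 87, 95, 96]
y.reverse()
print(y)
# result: [96, 95, 87, 73, 64, 64, 40, 33, 32, 24, 16, 13]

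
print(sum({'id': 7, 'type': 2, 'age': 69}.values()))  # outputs 78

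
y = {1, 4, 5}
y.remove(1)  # {4, 5}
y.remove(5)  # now {4}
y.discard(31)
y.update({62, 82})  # {4, 62, 82}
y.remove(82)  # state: {4, 62}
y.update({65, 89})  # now {4, 62, 65, 89}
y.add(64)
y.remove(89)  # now {4, 62, 64, 65}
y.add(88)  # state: {4, 62, 64, 65, 88}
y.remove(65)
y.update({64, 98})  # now {4, 62, 64, 88, 98}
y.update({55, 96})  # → {4, 55, 62, 64, 88, 96, 98}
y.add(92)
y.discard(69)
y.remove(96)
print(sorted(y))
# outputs [4, 55, 62, 64, 88, 92, 98]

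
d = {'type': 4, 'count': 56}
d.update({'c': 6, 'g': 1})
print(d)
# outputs {'type': 4, 'count': 56, 'c': 6, 'g': 1}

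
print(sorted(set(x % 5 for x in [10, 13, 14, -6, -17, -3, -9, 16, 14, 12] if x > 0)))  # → [0, 1, 2, 3, 4]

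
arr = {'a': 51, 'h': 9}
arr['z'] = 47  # {'a': 51, 'h': 9, 'z': 47}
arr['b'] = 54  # {'a': 51, 'h': 9, 'z': 47, 'b': 54}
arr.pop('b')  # 54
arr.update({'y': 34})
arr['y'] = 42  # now {'a': 51, 'h': 9, 'z': 47, 'y': 42}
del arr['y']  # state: {'a': 51, 'h': 9, 'z': 47}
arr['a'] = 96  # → {'a': 96, 'h': 9, 'z': 47}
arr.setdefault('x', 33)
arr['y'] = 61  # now {'a': 96, 'h': 9, 'z': 47, 'x': 33, 'y': 61}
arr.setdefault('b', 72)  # 72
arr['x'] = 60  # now {'a': 96, 'h': 9, 'z': 47, 'x': 60, 'y': 61, 'b': 72}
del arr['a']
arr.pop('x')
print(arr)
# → {'h': 9, 'z': 47, 'y': 61, 'b': 72}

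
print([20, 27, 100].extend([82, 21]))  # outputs None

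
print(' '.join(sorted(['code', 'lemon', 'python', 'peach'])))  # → code lemon peach python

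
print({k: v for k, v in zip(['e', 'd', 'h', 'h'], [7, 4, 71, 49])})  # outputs {'e': 7, 'd': 4, 'h': 49}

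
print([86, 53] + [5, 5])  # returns [86, 53, 5, 5]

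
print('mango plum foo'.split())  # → ['mango', 'plum', 'foo']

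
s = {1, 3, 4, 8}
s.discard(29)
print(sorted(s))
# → [1, 3, 4, 8]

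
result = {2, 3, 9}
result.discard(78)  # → {2, 3, 9}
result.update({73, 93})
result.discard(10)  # {2, 3, 9, 73, 93}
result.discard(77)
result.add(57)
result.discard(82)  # {2, 3, 9, 57, 73, 93}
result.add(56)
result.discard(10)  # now {2, 3, 9, 56, 57, 73, 93}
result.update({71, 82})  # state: {2, 3, 9, 56, 57, 71, 73, 82, 93}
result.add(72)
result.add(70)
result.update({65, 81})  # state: {2, 3, 9, 56, 57, 65, 70, 71, 72, 73, 81, 82, 93}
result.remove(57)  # {2, 3, 9, 56, 65, 70, 71, 72, 73, 81, 82, 93}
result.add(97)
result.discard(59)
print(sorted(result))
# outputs [2, 3, 9, 56, 65, 70, 71, 72, 73, 81, 82, 93, 97]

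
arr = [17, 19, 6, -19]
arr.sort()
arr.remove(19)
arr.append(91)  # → [-19, 6, 17, 91]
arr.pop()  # 91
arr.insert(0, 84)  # [84, -19, 6, 17]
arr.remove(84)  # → [-19, 6, 17]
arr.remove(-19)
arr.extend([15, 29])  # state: [6, 17, 15, 29]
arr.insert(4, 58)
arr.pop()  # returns 58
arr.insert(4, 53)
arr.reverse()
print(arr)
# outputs [53, 29, 15, 17, 6]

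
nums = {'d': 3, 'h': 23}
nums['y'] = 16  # {'d': 3, 'h': 23, 'y': 16}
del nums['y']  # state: {'d': 3, 'h': 23}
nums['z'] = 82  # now {'d': 3, 'h': 23, 'z': 82}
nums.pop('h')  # 23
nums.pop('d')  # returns 3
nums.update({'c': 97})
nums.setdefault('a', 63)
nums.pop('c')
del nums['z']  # {'a': 63}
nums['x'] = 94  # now {'a': 63, 'x': 94}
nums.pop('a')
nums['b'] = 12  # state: {'x': 94, 'b': 12}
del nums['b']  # {'x': 94}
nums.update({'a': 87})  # {'x': 94, 'a': 87}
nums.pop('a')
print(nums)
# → {'x': 94}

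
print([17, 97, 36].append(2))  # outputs None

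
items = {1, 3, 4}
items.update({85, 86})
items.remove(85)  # {1, 3, 4, 86}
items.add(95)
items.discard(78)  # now {1, 3, 4, 86, 95}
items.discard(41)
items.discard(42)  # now {1, 3, 4, 86, 95}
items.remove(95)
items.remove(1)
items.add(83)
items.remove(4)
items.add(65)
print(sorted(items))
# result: [3, 65, 83, 86]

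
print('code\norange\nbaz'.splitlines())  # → ['code', 'orange', 'baz']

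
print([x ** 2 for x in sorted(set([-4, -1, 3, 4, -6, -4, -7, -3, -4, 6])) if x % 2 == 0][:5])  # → [36, 16, 16, 36]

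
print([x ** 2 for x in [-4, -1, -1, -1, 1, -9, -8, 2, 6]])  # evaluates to [16, 1, 1, 1, 1, 81, 64, 4, 36]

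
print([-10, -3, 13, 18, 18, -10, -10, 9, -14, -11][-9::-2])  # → [-3]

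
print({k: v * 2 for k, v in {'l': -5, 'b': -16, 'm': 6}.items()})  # {'l': -10, 'b': -32, 'm': 12}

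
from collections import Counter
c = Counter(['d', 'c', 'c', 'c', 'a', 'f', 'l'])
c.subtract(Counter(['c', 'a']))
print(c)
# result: Counter({'c': 2, 'd': 1, 'f': 1, 'l': 1, 'a': 0})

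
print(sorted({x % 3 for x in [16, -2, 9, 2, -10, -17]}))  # [0, 1, 2]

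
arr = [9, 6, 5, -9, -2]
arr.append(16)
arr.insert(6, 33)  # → [9, 6, 5, -9, -2, 16, 33]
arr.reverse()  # [33, 16, -2, -9, 5, 6, 9]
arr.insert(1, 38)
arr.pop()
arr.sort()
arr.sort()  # [-9, -2, 5, 6, 16, 33, 38]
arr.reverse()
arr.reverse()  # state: [-9, -2, 5, 6, 16, 33, 38]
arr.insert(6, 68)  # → [-9, -2, 5, 6, 16, 33, 68, 38]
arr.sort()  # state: [-9, -2, 5, 6, 16, 33, 38, 68]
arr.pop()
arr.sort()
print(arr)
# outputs [-9, -2, 5, 6, 16, 33, 38]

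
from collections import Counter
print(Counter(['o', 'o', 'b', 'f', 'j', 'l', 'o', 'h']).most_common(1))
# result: [('o', 3)]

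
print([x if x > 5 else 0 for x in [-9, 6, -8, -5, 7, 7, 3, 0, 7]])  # [0, 6, 0, 0, 7, 7, 0, 0, 7]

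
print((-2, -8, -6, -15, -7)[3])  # -15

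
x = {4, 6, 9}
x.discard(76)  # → {4, 6, 9}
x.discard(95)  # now {4, 6, 9}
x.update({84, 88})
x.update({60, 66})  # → {4, 6, 9, 60, 66, 84, 88}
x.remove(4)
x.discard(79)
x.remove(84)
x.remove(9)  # {6, 60, 66, 88}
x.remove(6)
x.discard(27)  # {60, 66, 88}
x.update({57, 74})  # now {57, 60, 66, 74, 88}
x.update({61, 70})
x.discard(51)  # {57, 60, 61, 66, 70, 74, 88}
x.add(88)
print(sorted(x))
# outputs [57, 60, 61, 66, 70, 74, 88]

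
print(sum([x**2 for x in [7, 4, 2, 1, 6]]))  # 106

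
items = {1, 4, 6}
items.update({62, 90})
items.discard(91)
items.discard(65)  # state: {1, 4, 6, 62, 90}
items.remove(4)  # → {1, 6, 62, 90}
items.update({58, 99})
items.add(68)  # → {1, 6, 58, 62, 68, 90, 99}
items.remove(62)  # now {1, 6, 58, 68, 90, 99}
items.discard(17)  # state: {1, 6, 58, 68, 90, 99}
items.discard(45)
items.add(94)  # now {1, 6, 58, 68, 90, 94, 99}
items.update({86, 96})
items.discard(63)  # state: {1, 6, 58, 68, 86, 90, 94, 96, 99}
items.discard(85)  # {1, 6, 58, 68, 86, 90, 94, 96, 99}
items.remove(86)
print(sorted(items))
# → [1, 6, 58, 68, 90, 94, 96, 99]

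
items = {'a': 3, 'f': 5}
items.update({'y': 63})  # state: {'a': 3, 'f': 5, 'y': 63}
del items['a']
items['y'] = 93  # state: {'f': 5, 'y': 93}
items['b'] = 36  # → {'f': 5, 'y': 93, 'b': 36}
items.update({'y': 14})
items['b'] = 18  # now {'f': 5, 'y': 14, 'b': 18}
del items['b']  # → {'f': 5, 'y': 14}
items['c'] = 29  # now {'f': 5, 'y': 14, 'c': 29}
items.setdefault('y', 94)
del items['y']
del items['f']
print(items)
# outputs {'c': 29}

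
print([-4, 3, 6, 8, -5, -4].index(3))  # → 1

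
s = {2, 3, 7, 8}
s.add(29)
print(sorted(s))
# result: [2, 3, 7, 8, 29]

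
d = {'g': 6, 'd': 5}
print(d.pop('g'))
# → 6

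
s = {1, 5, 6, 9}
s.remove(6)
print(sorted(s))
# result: [1, 5, 9]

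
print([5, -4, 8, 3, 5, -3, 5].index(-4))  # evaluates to 1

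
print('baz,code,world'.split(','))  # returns ['baz', 'code', 'world']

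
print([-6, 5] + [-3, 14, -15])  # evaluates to [-6, 5, -3, 14, -15]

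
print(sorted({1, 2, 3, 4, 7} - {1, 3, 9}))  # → [2, 4, 7]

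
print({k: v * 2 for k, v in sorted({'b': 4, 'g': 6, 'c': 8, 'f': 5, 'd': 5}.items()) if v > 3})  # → {'b': 8, 'c': 16, 'd': 10, 'f': 10, 'g': 12}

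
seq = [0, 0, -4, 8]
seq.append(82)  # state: [0, 0, -4, 8, 82]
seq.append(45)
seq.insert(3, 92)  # [0, 0, -4, 92, 8, 82, 45]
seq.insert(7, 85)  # [0, 0, -4, 92, 8, 82, 45, 85]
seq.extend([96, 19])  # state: [0, 0, -4, 92, 8, 82, 45, 85, 96, 19]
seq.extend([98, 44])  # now [0, 0, -4, 92, 8, 82, 45, 85, 96, 19, 98, 44]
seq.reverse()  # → [44, 98, 19, 96, 85, 45, 82, 8, 92, -4, 0, 0]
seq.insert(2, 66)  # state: [44, 98, 66, 19, 96, 85, 45, 82, 8, 92, -4, 0, 0]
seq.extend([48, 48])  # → [44, 98, 66, 19, 96, 85, 45, 82, 8, 92, -4, 0, 0, 48, 48]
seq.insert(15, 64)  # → [44, 98, 66, 19, 96, 85, 45, 82, 8, 92, -4, 0, 0, 48, 48, 64]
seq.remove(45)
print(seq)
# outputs [44, 98, 66, 19, 96, 85, 82, 8, 92, -4, 0, 0, 48, 48, 64]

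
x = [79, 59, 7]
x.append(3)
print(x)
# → [79, 59, 7, 3]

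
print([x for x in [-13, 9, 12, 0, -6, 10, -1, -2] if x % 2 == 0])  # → [12, 0, -6, 10, -2]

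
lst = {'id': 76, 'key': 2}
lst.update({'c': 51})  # {'id': 76, 'key': 2, 'c': 51}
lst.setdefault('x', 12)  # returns 12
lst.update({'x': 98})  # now {'id': 76, 'key': 2, 'c': 51, 'x': 98}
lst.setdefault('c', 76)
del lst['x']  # {'id': 76, 'key': 2, 'c': 51}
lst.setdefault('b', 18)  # 18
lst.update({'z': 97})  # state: {'id': 76, 'key': 2, 'c': 51, 'b': 18, 'z': 97}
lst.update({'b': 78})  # {'id': 76, 'key': 2, 'c': 51, 'b': 78, 'z': 97}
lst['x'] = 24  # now {'id': 76, 'key': 2, 'c': 51, 'b': 78, 'z': 97, 'x': 24}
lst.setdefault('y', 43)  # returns 43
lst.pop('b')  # 78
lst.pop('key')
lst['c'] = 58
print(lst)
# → {'id': 76, 'c': 58, 'z': 97, 'x': 24, 'y': 43}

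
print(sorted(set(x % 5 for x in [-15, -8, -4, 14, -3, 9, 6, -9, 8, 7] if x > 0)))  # [1, 2, 3, 4]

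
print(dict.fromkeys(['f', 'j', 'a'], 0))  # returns {'f': 0, 'j': 0, 'a': 0}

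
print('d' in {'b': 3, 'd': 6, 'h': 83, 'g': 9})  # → True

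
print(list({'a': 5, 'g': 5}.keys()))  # ['a', 'g']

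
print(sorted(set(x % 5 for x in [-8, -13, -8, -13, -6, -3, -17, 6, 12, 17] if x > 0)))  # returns [1, 2]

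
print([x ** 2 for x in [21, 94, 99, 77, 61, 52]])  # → [441, 8836, 9801, 5929, 3721, 2704]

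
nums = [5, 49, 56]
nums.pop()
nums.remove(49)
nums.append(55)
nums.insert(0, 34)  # [34, 5, 55]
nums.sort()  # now [5, 34, 55]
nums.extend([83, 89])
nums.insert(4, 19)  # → [5, 34, 55, 83, 19, 89]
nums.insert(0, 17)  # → [17, 5, 34, 55, 83, 19, 89]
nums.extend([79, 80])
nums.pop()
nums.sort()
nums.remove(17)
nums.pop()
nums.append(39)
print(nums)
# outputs [5, 19, 34, 55, 79, 83, 39]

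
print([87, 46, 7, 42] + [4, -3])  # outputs [87, 46, 7, 42, 4, -3]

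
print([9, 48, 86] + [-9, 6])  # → [9, 48, 86, -9, 6]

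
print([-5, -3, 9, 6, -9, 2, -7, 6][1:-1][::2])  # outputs [-3, 6, 2]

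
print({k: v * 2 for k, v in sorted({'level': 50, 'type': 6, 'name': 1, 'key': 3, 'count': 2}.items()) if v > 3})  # {'level': 100, 'type': 12}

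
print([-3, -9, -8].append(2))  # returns None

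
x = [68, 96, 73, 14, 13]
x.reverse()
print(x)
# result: [13, 14, 73, 96, 68]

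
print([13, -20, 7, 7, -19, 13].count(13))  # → 2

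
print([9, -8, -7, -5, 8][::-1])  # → [8, -5, -7, -8, 9]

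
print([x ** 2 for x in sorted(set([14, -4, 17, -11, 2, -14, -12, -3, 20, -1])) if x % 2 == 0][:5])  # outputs [196, 144, 16, 4, 196]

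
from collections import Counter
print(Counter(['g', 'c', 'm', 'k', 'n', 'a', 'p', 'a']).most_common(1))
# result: [('a', 2)]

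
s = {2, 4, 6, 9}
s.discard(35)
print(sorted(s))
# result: [2, 4, 6, 9]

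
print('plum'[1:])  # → lum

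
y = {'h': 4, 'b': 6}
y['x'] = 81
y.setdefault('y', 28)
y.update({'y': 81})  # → {'h': 4, 'b': 6, 'x': 81, 'y': 81}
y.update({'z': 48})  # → {'h': 4, 'b': 6, 'x': 81, 'y': 81, 'z': 48}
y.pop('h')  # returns 4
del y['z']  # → {'b': 6, 'x': 81, 'y': 81}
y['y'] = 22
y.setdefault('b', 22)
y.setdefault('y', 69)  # 22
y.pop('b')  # 6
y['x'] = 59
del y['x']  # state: {'y': 22}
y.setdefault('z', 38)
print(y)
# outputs {'y': 22, 'z': 38}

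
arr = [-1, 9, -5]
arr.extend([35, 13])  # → [-1, 9, -5, 35, 13]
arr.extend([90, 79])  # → [-1, 9, -5, 35, 13, 90, 79]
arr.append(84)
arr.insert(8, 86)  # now [-1, 9, -5, 35, 13, 90, 79, 84, 86]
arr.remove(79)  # [-1, 9, -5, 35, 13, 90, 84, 86]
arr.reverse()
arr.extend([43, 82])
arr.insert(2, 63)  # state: [86, 84, 63, 90, 13, 35, -5, 9, -1, 43, 82]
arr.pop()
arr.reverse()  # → [43, -1, 9, -5, 35, 13, 90, 63, 84, 86]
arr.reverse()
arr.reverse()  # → [43, -1, 9, -5, 35, 13, 90, 63, 84, 86]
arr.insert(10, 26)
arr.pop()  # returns 26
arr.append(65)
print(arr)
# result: [43, -1, 9, -5, 35, 13, 90, 63, 84, 86, 65]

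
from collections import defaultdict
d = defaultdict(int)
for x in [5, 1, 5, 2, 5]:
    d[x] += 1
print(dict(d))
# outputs {5: 3, 1: 1, 2: 1}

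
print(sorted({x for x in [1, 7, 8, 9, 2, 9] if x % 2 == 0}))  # [2, 8]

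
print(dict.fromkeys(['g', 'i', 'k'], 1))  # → {'g': 1, 'i': 1, 'k': 1}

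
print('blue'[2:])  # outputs ue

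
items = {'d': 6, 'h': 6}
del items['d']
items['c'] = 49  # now {'h': 6, 'c': 49}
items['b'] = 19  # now {'h': 6, 'c': 49, 'b': 19}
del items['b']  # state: {'h': 6, 'c': 49}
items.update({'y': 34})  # {'h': 6, 'c': 49, 'y': 34}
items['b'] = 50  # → {'h': 6, 'c': 49, 'y': 34, 'b': 50}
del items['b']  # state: {'h': 6, 'c': 49, 'y': 34}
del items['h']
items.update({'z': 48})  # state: {'c': 49, 'y': 34, 'z': 48}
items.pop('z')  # 48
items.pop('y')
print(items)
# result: {'c': 49}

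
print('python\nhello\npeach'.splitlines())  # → ['python', 'hello', 'peach']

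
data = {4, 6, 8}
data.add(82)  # {4, 6, 8, 82}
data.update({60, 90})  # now {4, 6, 8, 60, 82, 90}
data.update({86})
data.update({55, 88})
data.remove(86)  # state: {4, 6, 8, 55, 60, 82, 88, 90}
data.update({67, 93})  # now {4, 6, 8, 55, 60, 67, 82, 88, 90, 93}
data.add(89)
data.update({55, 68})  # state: {4, 6, 8, 55, 60, 67, 68, 82, 88, 89, 90, 93}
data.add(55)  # {4, 6, 8, 55, 60, 67, 68, 82, 88, 89, 90, 93}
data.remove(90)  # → {4, 6, 8, 55, 60, 67, 68, 82, 88, 89, 93}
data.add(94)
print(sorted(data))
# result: [4, 6, 8, 55, 60, 67, 68, 82, 88, 89, 93, 94]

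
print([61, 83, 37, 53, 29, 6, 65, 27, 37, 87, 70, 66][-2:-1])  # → [70]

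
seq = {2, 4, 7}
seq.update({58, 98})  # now {2, 4, 7, 58, 98}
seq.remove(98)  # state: {2, 4, 7, 58}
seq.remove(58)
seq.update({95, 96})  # {2, 4, 7, 95, 96}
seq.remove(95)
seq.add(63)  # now {2, 4, 7, 63, 96}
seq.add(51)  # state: {2, 4, 7, 51, 63, 96}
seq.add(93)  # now {2, 4, 7, 51, 63, 93, 96}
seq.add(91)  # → {2, 4, 7, 51, 63, 91, 93, 96}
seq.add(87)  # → {2, 4, 7, 51, 63, 87, 91, 93, 96}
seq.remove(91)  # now {2, 4, 7, 51, 63, 87, 93, 96}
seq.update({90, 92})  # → {2, 4, 7, 51, 63, 87, 90, 92, 93, 96}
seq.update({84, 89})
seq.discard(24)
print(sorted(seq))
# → [2, 4, 7, 51, 63, 84, 87, 89, 90, 92, 93, 96]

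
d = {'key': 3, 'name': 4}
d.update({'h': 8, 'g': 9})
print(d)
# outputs {'key': 3, 'name': 4, 'h': 8, 'g': 9}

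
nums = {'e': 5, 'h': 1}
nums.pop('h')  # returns 1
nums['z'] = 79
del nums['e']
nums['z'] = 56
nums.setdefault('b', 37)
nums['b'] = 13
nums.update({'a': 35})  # {'z': 56, 'b': 13, 'a': 35}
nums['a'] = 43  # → {'z': 56, 'b': 13, 'a': 43}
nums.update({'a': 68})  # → {'z': 56, 'b': 13, 'a': 68}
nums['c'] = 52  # {'z': 56, 'b': 13, 'a': 68, 'c': 52}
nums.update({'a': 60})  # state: {'z': 56, 'b': 13, 'a': 60, 'c': 52}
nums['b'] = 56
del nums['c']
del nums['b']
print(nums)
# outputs {'z': 56, 'a': 60}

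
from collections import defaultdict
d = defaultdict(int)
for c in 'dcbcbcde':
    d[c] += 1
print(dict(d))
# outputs {'d': 2, 'c': 3, 'b': 2, 'e': 1}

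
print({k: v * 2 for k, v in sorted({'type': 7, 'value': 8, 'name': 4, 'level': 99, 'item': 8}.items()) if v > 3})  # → {'item': 16, 'level': 198, 'name': 8, 'type': 14, 'value': 16}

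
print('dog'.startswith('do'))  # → True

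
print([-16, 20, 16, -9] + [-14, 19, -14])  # [-16, 20, 16, -9, -14, 19, -14]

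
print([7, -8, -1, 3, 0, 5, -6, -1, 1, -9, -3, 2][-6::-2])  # [-6, 0, -1, 7]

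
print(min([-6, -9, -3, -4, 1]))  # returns -9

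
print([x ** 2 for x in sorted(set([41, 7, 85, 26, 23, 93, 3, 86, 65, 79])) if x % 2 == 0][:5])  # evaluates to [676, 7396]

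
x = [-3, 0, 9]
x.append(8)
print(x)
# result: [-3, 0, 9, 8]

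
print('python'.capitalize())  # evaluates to Python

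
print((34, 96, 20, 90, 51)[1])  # 96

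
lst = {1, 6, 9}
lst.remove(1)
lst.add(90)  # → {6, 9, 90}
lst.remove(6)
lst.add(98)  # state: {9, 90, 98}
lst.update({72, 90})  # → {9, 72, 90, 98}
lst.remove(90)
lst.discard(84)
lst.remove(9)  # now {72, 98}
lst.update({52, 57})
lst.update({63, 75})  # {52, 57, 63, 72, 75, 98}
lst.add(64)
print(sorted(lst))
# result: [52, 57, 63, 64, 72, 75, 98]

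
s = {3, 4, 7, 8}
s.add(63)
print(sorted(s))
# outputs [3, 4, 7, 8, 63]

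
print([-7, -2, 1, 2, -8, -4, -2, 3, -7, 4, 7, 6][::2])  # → [-7, 1, -8, -2, -7, 7]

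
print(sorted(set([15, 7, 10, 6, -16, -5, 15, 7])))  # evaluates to [-16, -5, 6, 7, 10, 15]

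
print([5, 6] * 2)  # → [5, 6, 5, 6]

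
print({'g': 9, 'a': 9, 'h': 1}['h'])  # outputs 1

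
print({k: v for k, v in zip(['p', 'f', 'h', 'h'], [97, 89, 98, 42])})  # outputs {'p': 97, 'f': 89, 'h': 42}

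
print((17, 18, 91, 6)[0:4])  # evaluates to (17, 18, 91, 6)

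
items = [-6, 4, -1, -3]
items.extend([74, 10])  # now [-6, 4, -1, -3, 74, 10]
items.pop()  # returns 10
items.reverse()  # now [74, -3, -1, 4, -6]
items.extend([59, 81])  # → [74, -3, -1, 4, -6, 59, 81]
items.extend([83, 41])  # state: [74, -3, -1, 4, -6, 59, 81, 83, 41]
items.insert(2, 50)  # [74, -3, 50, -1, 4, -6, 59, 81, 83, 41]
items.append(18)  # [74, -3, 50, -1, 4, -6, 59, 81, 83, 41, 18]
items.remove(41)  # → [74, -3, 50, -1, 4, -6, 59, 81, 83, 18]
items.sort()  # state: [-6, -3, -1, 4, 18, 50, 59, 74, 81, 83]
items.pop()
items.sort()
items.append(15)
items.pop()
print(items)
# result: [-6, -3, -1, 4, 18, 50, 59, 74, 81]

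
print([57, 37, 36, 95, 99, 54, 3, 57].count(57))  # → 2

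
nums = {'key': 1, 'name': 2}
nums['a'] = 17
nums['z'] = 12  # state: {'key': 1, 'name': 2, 'a': 17, 'z': 12}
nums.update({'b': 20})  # {'key': 1, 'name': 2, 'a': 17, 'z': 12, 'b': 20}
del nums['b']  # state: {'key': 1, 'name': 2, 'a': 17, 'z': 12}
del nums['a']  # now {'key': 1, 'name': 2, 'z': 12}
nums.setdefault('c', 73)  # 73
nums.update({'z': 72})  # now {'key': 1, 'name': 2, 'z': 72, 'c': 73}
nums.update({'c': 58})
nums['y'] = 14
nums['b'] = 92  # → {'key': 1, 'name': 2, 'z': 72, 'c': 58, 'y': 14, 'b': 92}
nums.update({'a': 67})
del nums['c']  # {'key': 1, 'name': 2, 'z': 72, 'y': 14, 'b': 92, 'a': 67}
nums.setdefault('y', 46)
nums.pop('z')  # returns 72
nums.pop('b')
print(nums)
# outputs {'key': 1, 'name': 2, 'y': 14, 'a': 67}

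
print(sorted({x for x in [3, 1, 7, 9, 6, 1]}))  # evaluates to [1, 3, 6, 7, 9]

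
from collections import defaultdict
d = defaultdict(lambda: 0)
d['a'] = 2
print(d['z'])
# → 0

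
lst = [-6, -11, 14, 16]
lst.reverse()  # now [16, 14, -11, -6]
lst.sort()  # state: [-11, -6, 14, 16]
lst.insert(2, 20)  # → [-11, -6, 20, 14, 16]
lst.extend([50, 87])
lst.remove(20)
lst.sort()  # [-11, -6, 14, 16, 50, 87]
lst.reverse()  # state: [87, 50, 16, 14, -6, -11]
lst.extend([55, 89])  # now [87, 50, 16, 14, -6, -11, 55, 89]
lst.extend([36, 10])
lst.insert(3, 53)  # [87, 50, 16, 53, 14, -6, -11, 55, 89, 36, 10]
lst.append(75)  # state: [87, 50, 16, 53, 14, -6, -11, 55, 89, 36, 10, 75]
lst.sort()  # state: [-11, -6, 10, 14, 16, 36, 50, 53, 55, 75, 87, 89]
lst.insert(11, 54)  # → [-11, -6, 10, 14, 16, 36, 50, 53, 55, 75, 87, 54, 89]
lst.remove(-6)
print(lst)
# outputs [-11, 10, 14, 16, 36, 50, 53, 55, 75, 87, 54, 89]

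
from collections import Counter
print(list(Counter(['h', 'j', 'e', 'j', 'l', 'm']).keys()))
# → ['h', 'j', 'e', 'l', 'm']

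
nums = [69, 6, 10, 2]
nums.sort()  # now [2, 6, 10, 69]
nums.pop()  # 69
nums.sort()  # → [2, 6, 10]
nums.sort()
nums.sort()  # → [2, 6, 10]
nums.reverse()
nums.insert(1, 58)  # [10, 58, 6, 2]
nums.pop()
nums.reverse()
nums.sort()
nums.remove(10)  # [6, 58]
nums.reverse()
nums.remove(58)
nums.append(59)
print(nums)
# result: [6, 59]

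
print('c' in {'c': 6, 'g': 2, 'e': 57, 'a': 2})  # True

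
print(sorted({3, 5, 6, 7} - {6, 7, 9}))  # [3, 5]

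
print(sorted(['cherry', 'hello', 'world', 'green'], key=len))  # ['hello', 'world', 'green', 'cherry']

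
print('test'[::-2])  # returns te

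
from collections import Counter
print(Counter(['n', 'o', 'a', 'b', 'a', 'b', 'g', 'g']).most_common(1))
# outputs [('a', 2)]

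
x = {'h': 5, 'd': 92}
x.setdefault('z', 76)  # 76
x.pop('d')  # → 92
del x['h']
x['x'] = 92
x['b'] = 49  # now {'z': 76, 'x': 92, 'b': 49}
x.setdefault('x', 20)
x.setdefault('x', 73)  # 92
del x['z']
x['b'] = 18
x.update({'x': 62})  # {'x': 62, 'b': 18}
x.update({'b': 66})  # {'x': 62, 'b': 66}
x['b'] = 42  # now {'x': 62, 'b': 42}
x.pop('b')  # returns 42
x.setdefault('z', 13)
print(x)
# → {'x': 62, 'z': 13}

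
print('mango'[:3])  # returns man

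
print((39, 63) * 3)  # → (39, 63, 39, 63, 39, 63)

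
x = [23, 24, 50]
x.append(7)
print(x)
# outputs [23, 24, 50, 7]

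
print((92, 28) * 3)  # (92, 28, 92, 28, 92, 28)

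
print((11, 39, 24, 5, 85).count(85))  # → 1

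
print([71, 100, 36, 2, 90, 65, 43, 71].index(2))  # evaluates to 3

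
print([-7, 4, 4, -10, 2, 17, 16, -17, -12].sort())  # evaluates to None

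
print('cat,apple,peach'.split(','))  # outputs ['cat', 'apple', 'peach']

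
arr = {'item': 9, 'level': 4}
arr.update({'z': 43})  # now {'item': 9, 'level': 4, 'z': 43}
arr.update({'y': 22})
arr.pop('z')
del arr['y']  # {'item': 9, 'level': 4}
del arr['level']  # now {'item': 9}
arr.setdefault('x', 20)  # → 20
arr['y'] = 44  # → {'item': 9, 'x': 20, 'y': 44}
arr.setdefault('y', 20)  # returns 44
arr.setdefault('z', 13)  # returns 13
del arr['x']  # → {'item': 9, 'y': 44, 'z': 13}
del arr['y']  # {'item': 9, 'z': 13}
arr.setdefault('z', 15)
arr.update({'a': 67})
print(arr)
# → {'item': 9, 'z': 13, 'a': 67}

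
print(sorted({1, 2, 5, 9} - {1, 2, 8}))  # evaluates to [5, 9]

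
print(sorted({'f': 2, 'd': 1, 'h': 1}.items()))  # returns [('d', 1), ('f', 2), ('h', 1)]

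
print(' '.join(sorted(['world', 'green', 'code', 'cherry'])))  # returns cherry code green world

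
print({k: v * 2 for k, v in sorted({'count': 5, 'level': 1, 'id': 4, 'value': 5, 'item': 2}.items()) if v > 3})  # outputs {'count': 10, 'id': 8, 'value': 10}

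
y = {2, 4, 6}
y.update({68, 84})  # {2, 4, 6, 68, 84}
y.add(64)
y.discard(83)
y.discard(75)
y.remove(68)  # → {2, 4, 6, 64, 84}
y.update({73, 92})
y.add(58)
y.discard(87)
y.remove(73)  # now {2, 4, 6, 58, 64, 84, 92}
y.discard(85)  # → {2, 4, 6, 58, 64, 84, 92}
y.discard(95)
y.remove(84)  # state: {2, 4, 6, 58, 64, 92}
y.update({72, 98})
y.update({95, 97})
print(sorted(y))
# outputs [2, 4, 6, 58, 64, 72, 92, 95, 97, 98]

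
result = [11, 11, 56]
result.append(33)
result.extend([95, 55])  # [11, 11, 56, 33, 95, 55]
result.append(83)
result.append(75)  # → [11, 11, 56, 33, 95, 55, 83, 75]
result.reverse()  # [75, 83, 55, 95, 33, 56, 11, 11]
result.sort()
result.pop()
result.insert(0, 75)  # [75, 11, 11, 33, 55, 56, 75, 83]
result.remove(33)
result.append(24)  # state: [75, 11, 11, 55, 56, 75, 83, 24]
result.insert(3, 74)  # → [75, 11, 11, 74, 55, 56, 75, 83, 24]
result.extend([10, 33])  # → [75, 11, 11, 74, 55, 56, 75, 83, 24, 10, 33]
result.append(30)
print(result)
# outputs [75, 11, 11, 74, 55, 56, 75, 83, 24, 10, 33, 30]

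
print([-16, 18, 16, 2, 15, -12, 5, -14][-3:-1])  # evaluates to [-12, 5]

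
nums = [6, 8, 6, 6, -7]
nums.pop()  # -7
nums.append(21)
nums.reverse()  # [21, 6, 6, 8, 6]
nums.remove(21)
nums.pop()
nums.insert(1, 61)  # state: [6, 61, 6, 8]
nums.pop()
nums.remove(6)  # [61, 6]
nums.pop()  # 6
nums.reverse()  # [61]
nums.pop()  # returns 61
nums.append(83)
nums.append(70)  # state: [83, 70]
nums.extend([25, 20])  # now [83, 70, 25, 20]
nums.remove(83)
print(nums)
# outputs [70, 25, 20]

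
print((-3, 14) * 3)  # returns (-3, 14, -3, 14, -3, 14)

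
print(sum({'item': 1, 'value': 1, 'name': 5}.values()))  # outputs 7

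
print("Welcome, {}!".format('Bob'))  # Welcome, Bob!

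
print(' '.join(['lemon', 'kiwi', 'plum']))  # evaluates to lemon kiwi plum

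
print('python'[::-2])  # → nhy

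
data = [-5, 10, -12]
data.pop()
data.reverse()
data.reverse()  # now [-5, 10]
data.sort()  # [-5, 10]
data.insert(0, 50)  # [50, -5, 10]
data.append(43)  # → [50, -5, 10, 43]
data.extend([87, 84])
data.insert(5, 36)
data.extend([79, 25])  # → [50, -5, 10, 43, 87, 36, 84, 79, 25]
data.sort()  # [-5, 10, 25, 36, 43, 50, 79, 84, 87]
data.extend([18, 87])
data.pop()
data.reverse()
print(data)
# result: [18, 87, 84, 79, 50, 43, 36, 25, 10, -5]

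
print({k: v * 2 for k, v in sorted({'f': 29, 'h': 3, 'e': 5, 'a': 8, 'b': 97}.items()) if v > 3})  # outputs {'a': 16, 'b': 194, 'e': 10, 'f': 58}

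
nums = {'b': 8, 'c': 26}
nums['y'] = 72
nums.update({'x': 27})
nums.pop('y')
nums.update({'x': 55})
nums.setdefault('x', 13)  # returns 55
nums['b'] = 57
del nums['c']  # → {'b': 57, 'x': 55}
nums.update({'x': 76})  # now {'b': 57, 'x': 76}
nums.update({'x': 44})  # {'b': 57, 'x': 44}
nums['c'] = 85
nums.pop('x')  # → 44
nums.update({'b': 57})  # {'b': 57, 'c': 85}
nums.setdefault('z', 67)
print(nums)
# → {'b': 57, 'c': 85, 'z': 67}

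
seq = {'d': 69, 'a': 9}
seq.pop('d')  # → 69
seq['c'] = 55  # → {'a': 9, 'c': 55}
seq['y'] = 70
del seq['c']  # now {'a': 9, 'y': 70}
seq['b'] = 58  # {'a': 9, 'y': 70, 'b': 58}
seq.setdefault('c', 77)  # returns 77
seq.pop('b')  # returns 58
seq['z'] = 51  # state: {'a': 9, 'y': 70, 'c': 77, 'z': 51}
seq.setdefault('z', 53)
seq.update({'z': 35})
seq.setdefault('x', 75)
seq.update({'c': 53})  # {'a': 9, 'y': 70, 'c': 53, 'z': 35, 'x': 75}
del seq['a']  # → {'y': 70, 'c': 53, 'z': 35, 'x': 75}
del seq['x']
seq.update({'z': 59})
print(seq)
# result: {'y': 70, 'c': 53, 'z': 59}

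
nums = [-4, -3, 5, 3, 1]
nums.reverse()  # [1, 3, 5, -3, -4]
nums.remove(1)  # [3, 5, -3, -4]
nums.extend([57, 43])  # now [3, 5, -3, -4, 57, 43]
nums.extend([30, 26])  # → [3, 5, -3, -4, 57, 43, 30, 26]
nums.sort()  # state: [-4, -3, 3, 5, 26, 30, 43, 57]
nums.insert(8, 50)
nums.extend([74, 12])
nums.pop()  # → 12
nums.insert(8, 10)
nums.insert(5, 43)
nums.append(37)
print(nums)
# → [-4, -3, 3, 5, 26, 43, 30, 43, 57, 10, 50, 74, 37]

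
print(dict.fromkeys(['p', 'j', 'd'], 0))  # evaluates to {'p': 0, 'j': 0, 'd': 0}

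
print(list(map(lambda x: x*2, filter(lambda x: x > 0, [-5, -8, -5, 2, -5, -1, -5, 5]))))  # [4, 10]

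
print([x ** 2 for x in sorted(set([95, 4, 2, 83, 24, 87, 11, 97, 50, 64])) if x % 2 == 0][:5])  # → [4, 16, 576, 2500, 4096]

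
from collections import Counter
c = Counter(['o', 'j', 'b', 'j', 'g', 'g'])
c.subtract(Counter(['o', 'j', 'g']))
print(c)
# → Counter({'j': 1, 'b': 1, 'g': 1, 'o': 0})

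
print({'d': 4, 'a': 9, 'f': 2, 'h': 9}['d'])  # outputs 4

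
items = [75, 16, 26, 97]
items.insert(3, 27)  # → [75, 16, 26, 27, 97]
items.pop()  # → 97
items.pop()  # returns 27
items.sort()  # [16, 26, 75]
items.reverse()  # [75, 26, 16]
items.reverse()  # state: [16, 26, 75]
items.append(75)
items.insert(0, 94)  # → [94, 16, 26, 75, 75]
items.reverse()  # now [75, 75, 26, 16, 94]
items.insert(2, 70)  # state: [75, 75, 70, 26, 16, 94]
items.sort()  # [16, 26, 70, 75, 75, 94]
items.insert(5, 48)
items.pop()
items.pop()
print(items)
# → [16, 26, 70, 75, 75]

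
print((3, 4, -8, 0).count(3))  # 1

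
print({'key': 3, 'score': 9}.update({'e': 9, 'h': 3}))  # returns None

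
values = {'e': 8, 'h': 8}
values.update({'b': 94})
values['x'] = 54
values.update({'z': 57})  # {'e': 8, 'h': 8, 'b': 94, 'x': 54, 'z': 57}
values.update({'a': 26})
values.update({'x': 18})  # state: {'e': 8, 'h': 8, 'b': 94, 'x': 18, 'z': 57, 'a': 26}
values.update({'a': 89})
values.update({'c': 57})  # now {'e': 8, 'h': 8, 'b': 94, 'x': 18, 'z': 57, 'a': 89, 'c': 57}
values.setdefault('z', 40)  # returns 57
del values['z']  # {'e': 8, 'h': 8, 'b': 94, 'x': 18, 'a': 89, 'c': 57}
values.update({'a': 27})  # {'e': 8, 'h': 8, 'b': 94, 'x': 18, 'a': 27, 'c': 57}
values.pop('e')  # 8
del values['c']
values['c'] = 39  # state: {'h': 8, 'b': 94, 'x': 18, 'a': 27, 'c': 39}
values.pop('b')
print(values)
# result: {'h': 8, 'x': 18, 'a': 27, 'c': 39}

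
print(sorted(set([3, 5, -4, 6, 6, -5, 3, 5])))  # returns [-5, -4, 3, 5, 6]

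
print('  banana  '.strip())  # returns banana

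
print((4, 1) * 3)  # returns (4, 1, 4, 1, 4, 1)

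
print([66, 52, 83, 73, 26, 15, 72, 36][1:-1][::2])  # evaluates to [52, 73, 15]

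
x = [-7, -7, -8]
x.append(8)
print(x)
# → [-7, -7, -8, 8]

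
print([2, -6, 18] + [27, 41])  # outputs [2, -6, 18, 27, 41]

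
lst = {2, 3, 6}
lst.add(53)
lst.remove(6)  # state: {2, 3, 53}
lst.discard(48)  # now {2, 3, 53}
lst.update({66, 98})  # {2, 3, 53, 66, 98}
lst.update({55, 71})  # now {2, 3, 53, 55, 66, 71, 98}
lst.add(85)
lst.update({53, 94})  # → {2, 3, 53, 55, 66, 71, 85, 94, 98}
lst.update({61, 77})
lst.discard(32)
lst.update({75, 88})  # {2, 3, 53, 55, 61, 66, 71, 75, 77, 85, 88, 94, 98}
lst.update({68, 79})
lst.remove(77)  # {2, 3, 53, 55, 61, 66, 68, 71, 75, 79, 85, 88, 94, 98}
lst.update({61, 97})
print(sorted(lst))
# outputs [2, 3, 53, 55, 61, 66, 68, 71, 75, 79, 85, 88, 94, 97, 98]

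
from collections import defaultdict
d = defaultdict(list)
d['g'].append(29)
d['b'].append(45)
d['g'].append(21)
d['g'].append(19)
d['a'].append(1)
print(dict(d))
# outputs {'g': [29, 21, 19], 'b': [45], 'a': [1]}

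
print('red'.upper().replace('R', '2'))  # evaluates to 2ED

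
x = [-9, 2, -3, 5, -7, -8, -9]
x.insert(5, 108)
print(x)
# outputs [-9, 2, -3, 5, -7, 108, -8, -9]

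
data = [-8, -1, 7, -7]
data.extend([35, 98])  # [-8, -1, 7, -7, 35, 98]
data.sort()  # [-8, -7, -1, 7, 35, 98]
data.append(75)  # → [-8, -7, -1, 7, 35, 98, 75]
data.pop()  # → 75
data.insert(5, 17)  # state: [-8, -7, -1, 7, 35, 17, 98]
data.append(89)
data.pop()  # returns 89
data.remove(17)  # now [-8, -7, -1, 7, 35, 98]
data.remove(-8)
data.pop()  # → 98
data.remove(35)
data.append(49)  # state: [-7, -1, 7, 49]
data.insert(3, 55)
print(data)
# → [-7, -1, 7, 55, 49]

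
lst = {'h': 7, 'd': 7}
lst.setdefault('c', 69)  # 69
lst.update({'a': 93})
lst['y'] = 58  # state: {'h': 7, 'd': 7, 'c': 69, 'a': 93, 'y': 58}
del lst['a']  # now {'h': 7, 'd': 7, 'c': 69, 'y': 58}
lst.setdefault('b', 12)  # 12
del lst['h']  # {'d': 7, 'c': 69, 'y': 58, 'b': 12}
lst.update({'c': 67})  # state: {'d': 7, 'c': 67, 'y': 58, 'b': 12}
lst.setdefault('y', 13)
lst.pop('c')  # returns 67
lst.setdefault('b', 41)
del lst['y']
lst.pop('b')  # 12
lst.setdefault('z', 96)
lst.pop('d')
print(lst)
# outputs {'z': 96}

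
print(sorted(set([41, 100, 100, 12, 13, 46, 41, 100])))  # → [12, 13, 41, 46, 100]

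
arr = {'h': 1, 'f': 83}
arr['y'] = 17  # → {'h': 1, 'f': 83, 'y': 17}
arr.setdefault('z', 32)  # 32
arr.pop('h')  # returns 1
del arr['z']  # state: {'f': 83, 'y': 17}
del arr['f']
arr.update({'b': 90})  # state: {'y': 17, 'b': 90}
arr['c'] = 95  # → {'y': 17, 'b': 90, 'c': 95}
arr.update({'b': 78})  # {'y': 17, 'b': 78, 'c': 95}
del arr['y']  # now {'b': 78, 'c': 95}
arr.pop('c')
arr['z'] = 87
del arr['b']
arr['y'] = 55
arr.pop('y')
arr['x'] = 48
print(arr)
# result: {'z': 87, 'x': 48}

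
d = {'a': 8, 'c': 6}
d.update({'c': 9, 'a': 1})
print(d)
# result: {'a': 1, 'c': 9}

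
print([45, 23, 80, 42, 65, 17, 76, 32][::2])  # [45, 80, 65, 76]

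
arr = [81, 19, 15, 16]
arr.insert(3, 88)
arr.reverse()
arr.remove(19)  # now [16, 88, 15, 81]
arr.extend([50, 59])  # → [16, 88, 15, 81, 50, 59]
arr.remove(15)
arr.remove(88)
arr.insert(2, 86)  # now [16, 81, 86, 50, 59]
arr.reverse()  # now [59, 50, 86, 81, 16]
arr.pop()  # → 16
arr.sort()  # [50, 59, 81, 86]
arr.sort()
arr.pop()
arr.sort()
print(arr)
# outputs [50, 59, 81]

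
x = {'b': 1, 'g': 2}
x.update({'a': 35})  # {'b': 1, 'g': 2, 'a': 35}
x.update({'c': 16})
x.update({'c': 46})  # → {'b': 1, 'g': 2, 'a': 35, 'c': 46}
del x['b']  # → {'g': 2, 'a': 35, 'c': 46}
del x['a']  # {'g': 2, 'c': 46}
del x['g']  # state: {'c': 46}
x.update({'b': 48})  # {'c': 46, 'b': 48}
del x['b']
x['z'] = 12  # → {'c': 46, 'z': 12}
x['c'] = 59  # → {'c': 59, 'z': 12}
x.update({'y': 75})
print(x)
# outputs {'c': 59, 'z': 12, 'y': 75}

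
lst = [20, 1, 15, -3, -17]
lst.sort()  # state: [-17, -3, 1, 15, 20]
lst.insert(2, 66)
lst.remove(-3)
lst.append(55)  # [-17, 66, 1, 15, 20, 55]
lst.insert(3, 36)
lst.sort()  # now [-17, 1, 15, 20, 36, 55, 66]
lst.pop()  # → 66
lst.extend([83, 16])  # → [-17, 1, 15, 20, 36, 55, 83, 16]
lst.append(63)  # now [-17, 1, 15, 20, 36, 55, 83, 16, 63]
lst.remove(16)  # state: [-17, 1, 15, 20, 36, 55, 83, 63]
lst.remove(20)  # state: [-17, 1, 15, 36, 55, 83, 63]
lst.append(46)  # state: [-17, 1, 15, 36, 55, 83, 63, 46]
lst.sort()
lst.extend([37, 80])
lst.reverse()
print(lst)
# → [80, 37, 83, 63, 55, 46, 36, 15, 1, -17]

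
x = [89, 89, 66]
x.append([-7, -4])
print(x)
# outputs [89, 89, 66, [-7, -4]]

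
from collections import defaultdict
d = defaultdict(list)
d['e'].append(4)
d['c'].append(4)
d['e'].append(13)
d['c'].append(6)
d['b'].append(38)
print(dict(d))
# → {'e': [4, 13], 'c': [4, 6], 'b': [38]}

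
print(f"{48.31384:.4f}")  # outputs 48.3138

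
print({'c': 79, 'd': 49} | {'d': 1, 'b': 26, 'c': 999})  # {'c': 999, 'd': 1, 'b': 26}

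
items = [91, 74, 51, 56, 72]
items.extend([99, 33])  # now [91, 74, 51, 56, 72, 99, 33]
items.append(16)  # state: [91, 74, 51, 56, 72, 99, 33, 16]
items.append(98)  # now [91, 74, 51, 56, 72, 99, 33, 16, 98]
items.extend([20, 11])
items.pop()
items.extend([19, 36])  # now [91, 74, 51, 56, 72, 99, 33, 16, 98, 20, 19, 36]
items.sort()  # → [16, 19, 20, 33, 36, 51, 56, 72, 74, 91, 98, 99]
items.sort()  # [16, 19, 20, 33, 36, 51, 56, 72, 74, 91, 98, 99]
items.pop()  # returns 99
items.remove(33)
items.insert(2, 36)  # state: [16, 19, 36, 20, 36, 51, 56, 72, 74, 91, 98]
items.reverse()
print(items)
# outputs [98, 91, 74, 72, 56, 51, 36, 20, 36, 19, 16]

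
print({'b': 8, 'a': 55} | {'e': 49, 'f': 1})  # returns {'b': 8, 'a': 55, 'e': 49, 'f': 1}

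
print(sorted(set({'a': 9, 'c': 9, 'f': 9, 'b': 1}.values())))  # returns [1, 9]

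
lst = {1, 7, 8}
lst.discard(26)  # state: {1, 7, 8}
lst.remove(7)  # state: {1, 8}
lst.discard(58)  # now {1, 8}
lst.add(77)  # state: {1, 8, 77}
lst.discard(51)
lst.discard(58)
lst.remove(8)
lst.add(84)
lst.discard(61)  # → {1, 77, 84}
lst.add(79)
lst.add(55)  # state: {1, 55, 77, 79, 84}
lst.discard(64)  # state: {1, 55, 77, 79, 84}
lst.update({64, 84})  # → {1, 55, 64, 77, 79, 84}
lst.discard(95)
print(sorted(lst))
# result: [1, 55, 64, 77, 79, 84]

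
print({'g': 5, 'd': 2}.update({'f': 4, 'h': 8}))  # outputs None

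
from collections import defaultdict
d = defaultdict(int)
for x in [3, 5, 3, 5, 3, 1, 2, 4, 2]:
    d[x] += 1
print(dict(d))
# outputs {3: 3, 5: 2, 1: 1, 2: 2, 4: 1}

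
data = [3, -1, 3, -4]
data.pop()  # -4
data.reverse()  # [3, -1, 3]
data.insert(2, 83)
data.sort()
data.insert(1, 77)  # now [-1, 77, 3, 3, 83]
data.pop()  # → 83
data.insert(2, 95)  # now [-1, 77, 95, 3, 3]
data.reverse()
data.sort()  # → [-1, 3, 3, 77, 95]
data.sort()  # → [-1, 3, 3, 77, 95]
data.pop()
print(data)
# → [-1, 3, 3, 77]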